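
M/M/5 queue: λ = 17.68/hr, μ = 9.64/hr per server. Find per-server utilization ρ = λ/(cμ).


ρ = λ/(cμ) = 17.68/(5·9.64) = 17.68/48.20 = 0.3668

Final: 0.3668


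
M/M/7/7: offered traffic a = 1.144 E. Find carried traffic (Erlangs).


B(7,1.144) = 0.0001621 (Erlang-B)
Carried load = a(1 − B) = 1.144·(1 − 0.0001621) = 1.144·0.999838 = 1.1438 E

Final: 1.1438 Erlangs


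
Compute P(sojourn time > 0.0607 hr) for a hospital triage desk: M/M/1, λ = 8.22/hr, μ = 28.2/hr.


W ~ Exponential(μ−λ) for M/M/1.
μ − λ = 28.2 − 8.22 = 19.9800
P(W > t) = e^{−(μ−λ)t} = e^{−1.2128} = 0.297368

Final: 0.297368


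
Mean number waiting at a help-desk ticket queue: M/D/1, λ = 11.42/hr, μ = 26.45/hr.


ρ = 11.42/26.45 = 0.4318
M/D/1: Lq = ρ²/(2(1−ρ)) = 0.1864/(2·0.5682) = 0.16403

Final: 0.16403


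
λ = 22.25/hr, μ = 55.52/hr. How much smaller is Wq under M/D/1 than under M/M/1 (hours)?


ρ = 22.25/55.52 = 0.4008
Wq(M/M/1) = ρ/(μ−λ) = 0.4008/33.27 = 0.01205 hr
Wq(M/D/1) = ρ/(2(μ−λ)) = 0.006023 hr
Savings = 0.01205 − 0.006023 = 0.006023 hr

Final: 0.006023 hr


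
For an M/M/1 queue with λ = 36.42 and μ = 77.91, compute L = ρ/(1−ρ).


ρ = λ/μ = 36.42/77.91 = 0.4675
L = ρ/(1−ρ) = 0.4675/(1 − 0.4675) = 0.4675/0.5325 = 0.8778

Final: 0.8778


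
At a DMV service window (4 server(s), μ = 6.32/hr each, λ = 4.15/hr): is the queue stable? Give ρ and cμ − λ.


Total capacity cμ = 4·6.32 = 25.28/hr
ρ = λ/(cμ) = 4.15/25.28 = 0.1642
Stable ⇔ ρ < 1: YES
Spare capacity = cμ − λ = 25.28 − 4.15 = 21.13/hr

Final: ρ = 0.1642; stable; margin = 21.13/hr


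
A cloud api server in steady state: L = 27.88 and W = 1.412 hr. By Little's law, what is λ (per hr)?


λ = L/W = 27.88/1.412 = 19.7450 /hr

Final: 19.7450 /hr


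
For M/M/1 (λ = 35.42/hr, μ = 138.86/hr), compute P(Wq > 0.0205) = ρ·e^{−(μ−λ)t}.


ρ = 35.42/138.86 = 0.2551
P(Wq > t) = ρ·e^{−(μ−λ)t} = 0.2551·e^{−2.1205}
= 0.2551·0.119969 = 0.030601

Final: 0.030601


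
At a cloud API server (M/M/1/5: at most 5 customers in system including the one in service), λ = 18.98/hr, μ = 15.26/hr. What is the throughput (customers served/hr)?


ρ = 1.2438; P_K = (1−ρ)ρ^5/(1−ρ^6) = 0.268530
λ_eff = λ(1 − P_K) = 18.98·(1 − 0.268530) = 18.98·0.731470 = 13.8833 /hr

Final: 13.8833 /hr


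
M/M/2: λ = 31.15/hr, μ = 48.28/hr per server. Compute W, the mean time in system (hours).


a = 0.6452; ρ = 0.3226; P₀ = 0.512176
Lq = P₀·a^c·ρ/(c!(1−ρ)²) = 0.07494
Wq = Lq/λ = 0.07494/31.15 = 0.002406 hr
W = Wq + 1/μ = 0.002406 + 0.02071 = 0.02312 hr

Final: 0.02312 hr


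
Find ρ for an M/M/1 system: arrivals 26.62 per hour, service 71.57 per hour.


ρ = λ/μ = 26.62/71.57 = 0.3719

Final: 0.3719


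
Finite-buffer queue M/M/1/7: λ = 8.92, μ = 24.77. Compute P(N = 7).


ρ = λ/μ = 8.92/24.77 = 0.3601
P_K = (1−ρ)ρ^K/(1−ρ^(K+1)) = (0.6399·0.0007854)/(1 − 0.0002828)
= 0.0005025/0.999717 = 0.0005027

Final: 0.0005027


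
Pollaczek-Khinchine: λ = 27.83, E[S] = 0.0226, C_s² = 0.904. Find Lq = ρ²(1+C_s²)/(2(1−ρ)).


ρ = λ·E[S] = 27.83·0.0226 = 0.6290
Lq = ρ²(1+C_s²)/(2(1−ρ)) = 0.3956·(1+0.904)/(2·0.3710)
= 0.3956·1.9040/0.7421 = 1.01498

Final: 1.01498


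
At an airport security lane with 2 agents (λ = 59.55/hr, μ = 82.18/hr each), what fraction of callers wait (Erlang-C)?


a = λ/μ = 0.7246; ρ = a/2 = 0.3623
P₀ = 0.468090 (from M/M/c formula)
C(c,a) = [a^c/(c!(1−ρ))]·P₀ = [0.52509/(2·0.6377)]·0.468090
= 0.41171·0.468090 = 0.192719

Final: 0.192719


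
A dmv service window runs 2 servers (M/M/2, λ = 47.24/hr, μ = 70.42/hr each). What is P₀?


a = λ/μ = 47.24/70.42 = 0.6708; ρ = a/c = 0.3354
Σ_{k=0}^{1} a^k/k! (terms k=0..1) = 1.00000 + 0.67083 = 1.67083
Tail: a^2/(2!(1−ρ)) = 0.45002/(2·0.6646) = 0.33857
P₀ = 1/(1.67083 + 0.33857) = 1/2.00940 = 0.497661

Final: 0.497661


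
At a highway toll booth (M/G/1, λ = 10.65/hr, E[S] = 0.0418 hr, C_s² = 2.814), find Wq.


ρ = λ·E[S] = 10.65·0.0418 = 0.4452
E[S²] = E[S]²(1+C_s²) = 0.0418²·(1+2.814) = 0.006664
Wq = λ·E[S²]/(2(1−ρ)) = 10.65·0.006664/(2·0.5548) = 0.06396 hr

Final: 0.06396 hr


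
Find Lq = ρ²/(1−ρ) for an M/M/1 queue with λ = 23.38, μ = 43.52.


ρ = 23.38/43.52 = 0.5372
Lq = ρ²/(1−ρ) = 0.2886/0.4628 = 0.6236

Final: 0.6236


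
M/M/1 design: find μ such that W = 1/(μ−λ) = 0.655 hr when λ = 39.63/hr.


W = 1/(μ−λ) ⇒ μ − λ = 1/W = 1/0.655 = 1.5267
μ = λ + 1/W = 39.63 + 1.5267 = 41.1567 per hr

Final: 41.1567 /hr


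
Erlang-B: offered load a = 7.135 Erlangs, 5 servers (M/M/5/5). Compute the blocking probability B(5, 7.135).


B(c,a) = (a^c/c!) / Σ_{k=0}^{c} a^k/k!
a^5/5! = 154.095033
Σ terms (k=0..5): 1.00000 + 7.13500 + 25.45411 + 60.53836 + 107.98531 + 154.09503 = 356.207817
B = 154.095033/356.207817 = 0.432599

Final: 0.432599


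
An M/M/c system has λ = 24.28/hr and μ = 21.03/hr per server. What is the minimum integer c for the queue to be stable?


Stability requires cμ > λ ⇔ c > λ/μ.
λ/μ = 24.28/21.03 = 1.1545
Minimum integer c = ⌊1.1545⌋ + 1 = 2
Check: 2·21.03 = 42.06 > 24.28, while 1·21.03 = 21.03 ≤ 24.28

Final: 2 servers


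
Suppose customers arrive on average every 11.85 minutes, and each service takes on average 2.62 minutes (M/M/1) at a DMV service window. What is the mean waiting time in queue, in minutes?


λ = 60/11.85 = 5.0633 /hr
μ = 60/2.62 = 22.9008 /hr
ρ = λ/μ = 5.0633/22.9008 = 0.2211
Wq = ρ/(μ−λ) = 0.2211/(22.9008−5.0633) = 0.01240 hr
In minutes: 0.01240·60 = 0.7437 min

Final: 0.7437 min


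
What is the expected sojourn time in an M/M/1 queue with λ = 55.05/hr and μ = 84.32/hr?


W = 1/(μ−λ) = 1/(84.32 − 55.05) = 1/29.27 = 0.03416 hr

Final: 0.03416 hr


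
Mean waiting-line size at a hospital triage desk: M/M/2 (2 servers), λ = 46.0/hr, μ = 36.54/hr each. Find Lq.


a = λ/μ = 1.2589; ρ = a/2 = 0.6294
P₀ = 0.227410
Lq = P₀·a^c·ρ / (c!·(1−ρ)²) = 0.227410·1.58482·0.6294/(2·0.13731)
= 0.82607

Final: 0.82607


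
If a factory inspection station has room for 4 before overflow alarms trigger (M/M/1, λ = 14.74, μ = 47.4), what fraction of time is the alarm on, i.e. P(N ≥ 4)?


ρ = 14.74/47.4 = 0.3110
P(N ≥ n) = ρ^n = 0.3110^4 = 0.009351

Final: 0.009351


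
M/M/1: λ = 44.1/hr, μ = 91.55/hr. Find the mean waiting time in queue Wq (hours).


ρ = 44.1/91.55 = 0.4817
Wq = ρ/(μ−λ) = 0.4817/(91.55 − 44.1) = 0.4817/47.45 = 0.01015 hr

Final: 0.01015 hr


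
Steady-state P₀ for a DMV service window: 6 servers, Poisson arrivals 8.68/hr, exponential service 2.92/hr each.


a = λ/μ = 8.68/2.92 = 2.9726; ρ = a/c = 0.4954
Σ_{k=0}^{5} a^k/k! (terms k=0..5) = 1.00000 + 2.97260 + 4.41818 + 4.37783 + 3.25339 + 1.93421 = 17.95622
Tail: a^6/(6!(1−ρ)) = 689.95576/(720·0.5046) = 1.89920
P₀ = 1/(17.95622 + 1.89920) = 1/19.85542 = 0.050364

Final: 0.050364


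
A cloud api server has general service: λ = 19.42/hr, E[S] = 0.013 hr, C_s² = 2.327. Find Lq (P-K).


ρ = λ·E[S] = 19.42·0.013 = 0.2525
Lq = ρ²(1+C_s²)/(2(1−ρ)) = 0.06374·(1+2.327)/(2·0.7475)
= 0.06374·3.3270/1.4951 = 0.14183

Final: 0.14183


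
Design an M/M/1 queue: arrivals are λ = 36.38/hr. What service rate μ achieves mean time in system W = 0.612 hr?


W = 1/(μ−λ) ⇒ μ − λ = 1/W = 1/0.612 = 1.6340
μ = λ + 1/W = 36.38 + 1.6340 = 38.0140 per hr

Final: 38.0140 /hr


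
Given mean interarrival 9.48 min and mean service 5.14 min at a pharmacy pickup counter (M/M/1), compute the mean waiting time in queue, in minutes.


λ = 60/9.48 = 6.3291 /hr
μ = 60/5.14 = 11.6732 /hr
ρ = λ/μ = 6.3291/11.6732 = 0.5422
Wq = ρ/(μ−λ) = 0.5422/(11.6732−6.3291) = 0.10146 hr
In minutes: 0.10146·60 = 6.087 min

Final: 6.087 min


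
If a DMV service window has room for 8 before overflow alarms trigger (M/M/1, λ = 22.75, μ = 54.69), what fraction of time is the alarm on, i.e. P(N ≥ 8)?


ρ = 22.75/54.69 = 0.4160
P(N ≥ n) = ρ^n = 0.4160^8 = 0.0008966

Final: 0.0008966


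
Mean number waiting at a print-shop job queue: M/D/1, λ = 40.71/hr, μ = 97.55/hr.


ρ = 40.71/97.55 = 0.4173
M/D/1: Lq = ρ²/(2(1−ρ)) = 0.1742/(2·0.5827) = 0.14945

Final: 0.14945


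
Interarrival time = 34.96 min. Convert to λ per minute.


λ = 1/(interarrival time) in consistent units.
1 minute = 1 min, so λ = 1/34.96 = 0.02860 per minute

Final: 0.02860 /min


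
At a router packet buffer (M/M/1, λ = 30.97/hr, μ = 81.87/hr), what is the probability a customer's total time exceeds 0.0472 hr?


W ~ Exponential(μ−λ) for M/M/1.
μ − λ = 81.87 − 30.97 = 50.9000
P(W > t) = e^{−(μ−λ)t} = e^{−2.4025} = 0.090493

Final: 0.090493


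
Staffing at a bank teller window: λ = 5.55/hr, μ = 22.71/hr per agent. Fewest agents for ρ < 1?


Stability requires cμ > λ ⇔ c > λ/μ.
λ/μ = 5.55/22.71 = 0.2444
Minimum integer c = ⌊0.2444⌋ + 1 = 1
Check: 1·22.71 = 22.71 > 5.55, while 0·22.71 = 0.00 ≤ 5.55

Final: 1 servers


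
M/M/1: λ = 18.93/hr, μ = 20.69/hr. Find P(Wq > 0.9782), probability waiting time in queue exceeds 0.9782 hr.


ρ = 18.93/20.69 = 0.9149
P(Wq > t) = ρ·e^{−(μ−λ)t} = 0.9149·e^{−1.7216}
= 0.9149·0.178774 = 0.163567

Final: 0.163567


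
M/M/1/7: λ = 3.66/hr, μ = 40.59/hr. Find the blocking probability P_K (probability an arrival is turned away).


ρ = λ/μ = 3.66/40.59 = 0.09017
P_K = (1−ρ)ρ^K/(1−ρ^(K+1)) = (0.9098·0.00000004847)/(1 − 0.000000004370)
= 0.00000004410/1.000000 = 0.00000004410

Final: 0.00000004410


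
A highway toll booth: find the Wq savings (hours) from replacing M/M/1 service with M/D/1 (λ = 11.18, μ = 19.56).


ρ = 11.18/19.56 = 0.5716
Wq(M/M/1) = ρ/(μ−λ) = 0.5716/8.38 = 0.06821 hr
Wq(M/D/1) = ρ/(2(μ−λ)) = 0.03410 hr
Savings = 0.06821 − 0.03410 = 0.03410 hr

Final: 0.03410 hr


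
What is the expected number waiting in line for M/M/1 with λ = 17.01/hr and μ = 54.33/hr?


ρ = 17.01/54.33 = 0.3131
Lq = ρ²/(1−ρ) = 0.09802/0.6869 = 0.1427

Final: 0.1427


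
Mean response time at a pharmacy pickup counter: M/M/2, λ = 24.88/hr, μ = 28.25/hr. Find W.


a = 0.8807; ρ = 0.4404; P₀ = 0.388548
Lq = P₀·a^c·ρ/(c!(1−ρ)²) = 0.21186
Wq = Lq/λ = 0.21186/24.88 = 0.008515 hr
W = Wq + 1/μ = 0.008515 + 0.03540 = 0.04391 hr

Final: 0.04391 hr


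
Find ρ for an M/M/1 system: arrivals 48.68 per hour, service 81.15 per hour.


ρ = λ/μ = 48.68/81.15 = 0.5999

Final: 0.5999


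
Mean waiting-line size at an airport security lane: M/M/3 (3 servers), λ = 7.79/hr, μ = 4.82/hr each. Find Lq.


a = λ/μ = 1.6162; ρ = a/3 = 0.5387
P₀ = 0.183569
Lq = P₀·a^c·ρ / (c!·(1−ρ)²) = 0.183569·4.22154·0.5387/(6·0.21277)
= 0.32702

Final: 0.32702


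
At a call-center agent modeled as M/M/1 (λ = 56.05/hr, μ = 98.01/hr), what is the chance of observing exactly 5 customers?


ρ = 56.05/98.01 = 0.5719
P_n = (1−ρ)·ρ^n = (1 − 0.5719)·0.5719^5 = 0.4281·0.061168 = 0.026187

Final: 0.026187


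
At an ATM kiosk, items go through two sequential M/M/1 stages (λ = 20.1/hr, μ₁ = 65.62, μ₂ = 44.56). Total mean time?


Each node sees arrival rate λ = 20.1/hr (tandem ⇒ throughput preserved).
W₁ = 1/(μ₁−λ) = 1/(65.62−20.1) = 0.02197 hr
W₂ = 1/(μ₂−λ) = 1/(44.56−20.1) = 0.04088 hr
W_total = W₁ + W₂ = 0.02197 + 0.04088 = 0.06285 hr

Final: 0.06285 hr


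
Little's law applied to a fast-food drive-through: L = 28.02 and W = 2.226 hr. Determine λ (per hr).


λ = L/W = 28.02/2.226 = 12.5876 /hr

Final: 12.5876 /hr


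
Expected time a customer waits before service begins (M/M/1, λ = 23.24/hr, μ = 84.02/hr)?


ρ = 23.24/84.02 = 0.2766
Wq = ρ/(μ−λ) = 0.2766/(84.02 − 23.24) = 0.2766/60.78 = 0.004551 hr

Final: 0.004551 hr


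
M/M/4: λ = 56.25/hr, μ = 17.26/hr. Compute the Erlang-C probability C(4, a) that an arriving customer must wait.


a = λ/μ = 3.2590; ρ = a/4 = 0.8147
P₀ = 0.024564 (from M/M/c formula)
C(c,a) = [a^c/(c!(1−ρ))]·P₀ = [112.80463/(24·0.1853)]·0.024564
= 25.37149·0.024564 = 0.623227

Final: 0.623227


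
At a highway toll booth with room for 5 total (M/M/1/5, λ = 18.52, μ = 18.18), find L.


ρ = 18.52/18.18 = 1.0187
L = ρ[1 − (K+1)ρ^K + Kρ^(K+1)] / [(1−ρ)(1−ρ^(K+1))]
Numerator: 1.0187·(1 − 6·1.097073 + 5·1.117590) = 0.005617
Denominator: (-0.01870)·(-0.117590) = 0.002199
L = 0.005617/0.002199 = 2.5540

Final: 2.5540


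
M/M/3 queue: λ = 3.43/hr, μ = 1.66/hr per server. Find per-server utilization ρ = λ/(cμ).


ρ = λ/(cμ) = 3.43/(3·1.66) = 3.43/4.98 = 0.6888

Final: 0.6888


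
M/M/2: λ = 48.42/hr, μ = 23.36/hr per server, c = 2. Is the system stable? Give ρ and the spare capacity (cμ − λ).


Total capacity cμ = 2·23.36 = 46.72/hr
ρ = λ/(cμ) = 48.42/46.72 = 1.0364
Stable ⇔ ρ < 1: NO
Spare capacity = cμ − λ = 46.72 − 48.42 = -1.70/hr

Final: ρ = 1.0364; unstable; margin = -1.70/hr


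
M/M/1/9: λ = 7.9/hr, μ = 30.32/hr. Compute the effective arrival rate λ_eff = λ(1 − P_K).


ρ = 0.2606; P_K = (1−ρ)ρ^9/(1−ρ^10) = 0.000004092
λ_eff = λ(1 − P_K) = 7.9·(1 − 0.000004092) = 7.9·0.999996 = 7.9000 /hr

Final: 7.9000 /hr


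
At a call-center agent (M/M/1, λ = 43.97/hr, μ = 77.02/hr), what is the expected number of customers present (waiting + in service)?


ρ = λ/μ = 43.97/77.02 = 0.5709
L = ρ/(1−ρ) = 0.5709/(1 − 0.5709) = 0.5709/0.4291 = 1.3304

Final: 1.3304


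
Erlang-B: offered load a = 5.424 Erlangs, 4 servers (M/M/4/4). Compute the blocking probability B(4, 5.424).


B(c,a) = (a^c/c!) / Σ_{k=0}^{c} a^k/k!
a^4/4! = 36.063467
Σ terms (k=0..4): 1.00000 + 5.42400 + 14.70989 + 26.59548 + 36.06347 = 83.792833
B = 36.063467/83.792833 = 0.430388

Final: 0.430388


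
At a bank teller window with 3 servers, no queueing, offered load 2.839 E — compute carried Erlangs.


B(3,2.839) = 0.326440 (Erlang-B)
Carried load = a(1 − B) = 2.839·(1 − 0.326440) = 2.839·0.673560 = 1.9122 E

Final: 1.9122 Erlangs


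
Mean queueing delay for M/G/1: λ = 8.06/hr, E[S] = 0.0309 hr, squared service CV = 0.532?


ρ = λ·E[S] = 8.06·0.0309 = 0.2491
E[S²] = E[S]²(1+C_s²) = 0.0309²·(1+0.532) = 0.001463
Wq = λ·E[S²]/(2(1−ρ)) = 8.06·0.001463/(2·0.7509) = 0.007850 hr

Final: 0.007850 hr


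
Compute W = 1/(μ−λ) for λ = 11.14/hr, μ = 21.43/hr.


W = 1/(μ−λ) = 1/(21.43 − 11.14) = 1/10.29 = 0.09718 hr

Final: 0.09718 hr


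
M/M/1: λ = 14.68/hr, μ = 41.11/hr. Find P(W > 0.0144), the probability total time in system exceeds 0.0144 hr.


W ~ Exponential(μ−λ) for M/M/1.
μ − λ = 41.11 − 14.68 = 26.4300
P(W > t) = e^{−(μ−λ)t} = e^{−0.3806} = 0.683457

Final: 0.683457


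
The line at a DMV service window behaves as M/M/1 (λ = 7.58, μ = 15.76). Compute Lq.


ρ = 7.58/15.76 = 0.4810
Lq = ρ²/(1−ρ) = 0.2313/0.5190 = 0.4457

Final: 0.4457


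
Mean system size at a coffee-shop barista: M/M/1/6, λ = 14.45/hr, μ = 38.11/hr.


ρ = 14.45/38.11 = 0.3792
L = ρ[1 − (K+1)ρ^K + Kρ^(K+1)] / [(1−ρ)(1−ρ^(K+1))]
Numerator: 0.3792·(1 − 7·0.002971 + 6·0.001127) = 0.373842
Denominator: (0.6208)·(0.998873) = 0.620135
L = 0.373842/0.620135 = 0.6028

Final: 0.6028


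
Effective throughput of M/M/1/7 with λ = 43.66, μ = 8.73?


ρ = 5.0011; P_K = (1−ρ)ρ^7/(1−ρ^8) = 0.800048
λ_eff = λ(1 − P_K) = 43.66·(1 − 0.800048) = 43.66·0.199952 = 8.7299 /hr

Final: 8.7299 /hr


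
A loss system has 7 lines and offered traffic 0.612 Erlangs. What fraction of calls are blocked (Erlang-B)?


B(c,a) = (a^c/c!) / Σ_{k=0}^{c} a^k/k!
a^7/7! = 0.000006380
Σ terms (k=0..7): 1.00000 + 0.61200 + 0.18727 + 0.03820 + 0.005845 + 0.0007154 + 0.00007298 + 0.000006380 = 1.844115
B = 0.000006380/1.844115 = 0.000003460

Final: 0.000003460


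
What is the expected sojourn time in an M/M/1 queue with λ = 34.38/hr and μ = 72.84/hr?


W = 1/(μ−λ) = 1/(72.84 − 34.38) = 1/38.46 = 0.02600 hr

Final: 0.02600 hr


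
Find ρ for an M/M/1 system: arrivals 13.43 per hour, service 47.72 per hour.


ρ = λ/μ = 13.43/47.72 = 0.2814

Final: 0.2814


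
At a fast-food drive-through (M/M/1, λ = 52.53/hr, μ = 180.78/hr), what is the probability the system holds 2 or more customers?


ρ = 52.53/180.78 = 0.2906
P(N ≥ n) = ρ^n = 0.2906^2 = 0.084433

Final: 0.084433


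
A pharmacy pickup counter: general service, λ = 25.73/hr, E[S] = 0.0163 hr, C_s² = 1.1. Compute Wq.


ρ = λ·E[S] = 25.73·0.0163 = 0.4194
E[S²] = E[S]²(1+C_s²) = 0.0163²·(1+1.1) = 0.0005579
Wq = λ·E[S²]/(2(1−ρ)) = 25.73·0.0005579/(2·0.5806) = 0.01236 hr

Final: 0.01236 hr


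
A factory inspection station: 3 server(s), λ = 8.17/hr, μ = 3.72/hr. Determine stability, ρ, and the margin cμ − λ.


Total capacity cμ = 3·3.72 = 11.16/hr
ρ = λ/(cμ) = 8.17/11.16 = 0.7321
Stable ⇔ ρ < 1: YES
Spare capacity = cμ − λ = 11.16 − 8.17 = 2.99/hr

Final: ρ = 0.7321; stable; margin = 2.99/hr


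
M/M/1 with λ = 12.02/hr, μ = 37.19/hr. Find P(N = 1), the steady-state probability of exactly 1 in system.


ρ = 12.02/37.19 = 0.3232
P_n = (1−ρ)·ρ^n = (1 − 0.3232)·0.3232^1 = 0.6768·0.323205 = 0.218744

Final: 0.218744


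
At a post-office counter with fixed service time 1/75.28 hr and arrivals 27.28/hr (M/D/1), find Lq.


ρ = 27.28/75.28 = 0.3624
M/D/1: Lq = ρ²/(2(1−ρ)) = 0.1313/(2·0.6376) = 0.10298

Final: 0.10298


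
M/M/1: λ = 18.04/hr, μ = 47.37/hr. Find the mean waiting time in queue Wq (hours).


ρ = 18.04/47.37 = 0.3808
Wq = ρ/(μ−λ) = 0.3808/(47.37 − 18.04) = 0.3808/29.33 = 0.01298 hr

Final: 0.01298 hr


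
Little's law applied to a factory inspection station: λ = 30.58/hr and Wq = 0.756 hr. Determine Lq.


Lq = λWq = 30.58·0.756 = 23.1185

Final: 23.1185


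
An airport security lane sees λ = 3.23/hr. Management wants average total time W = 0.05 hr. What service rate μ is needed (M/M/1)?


W = 1/(μ−λ) ⇒ μ − λ = 1/W = 1/0.05 = 20.0000
μ = λ + 1/W = 3.23 + 20.0000 = 23.2300 per hr

Final: 23.2300 /hr


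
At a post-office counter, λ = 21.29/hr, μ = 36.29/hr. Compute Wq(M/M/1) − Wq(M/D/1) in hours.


ρ = 21.29/36.29 = 0.5867
Wq(M/M/1) = ρ/(μ−λ) = 0.5867/15.00 = 0.03911 hr
Wq(M/D/1) = ρ/(2(μ−λ)) = 0.01956 hr
Savings = 0.03911 − 0.01956 = 0.01956 hr

Final: 0.01956 hr


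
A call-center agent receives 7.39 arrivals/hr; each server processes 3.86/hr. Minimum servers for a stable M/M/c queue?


Stability requires cμ > λ ⇔ c > λ/μ.
λ/μ = 7.39/3.86 = 1.9145
Minimum integer c = ⌊1.9145⌋ + 1 = 2
Check: 2·3.86 = 7.72 > 7.39, while 1·3.86 = 3.86 ≤ 7.39

Final: 2 servers


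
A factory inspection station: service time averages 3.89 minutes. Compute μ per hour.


μ = 1/(service time) in consistent units.
1 hour = 60 min, so μ = 60/3.89 = 15.4242 per hour

Final: 15.4242 /hr


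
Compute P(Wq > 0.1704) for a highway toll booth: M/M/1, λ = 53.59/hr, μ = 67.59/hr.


ρ = 53.59/67.59 = 0.7929
P(Wq > t) = ρ·e^{−(μ−λ)t} = 0.7929·e^{−2.3856}
= 0.7929·0.092034 = 0.072971

Final: 0.072971


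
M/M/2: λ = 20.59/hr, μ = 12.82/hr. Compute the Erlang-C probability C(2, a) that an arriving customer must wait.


a = λ/μ = 1.6061; ρ = a/2 = 0.8030
P₀ = 0.109236 (from M/M/c formula)
C(c,a) = [a^c/(c!(1−ρ))]·P₀ = [2.57951/(2·0.1970)]·0.109236
= 6.54837·0.109236 = 0.715321

Final: 0.715321


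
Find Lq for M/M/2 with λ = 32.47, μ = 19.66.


a = λ/μ = 1.6516; ρ = a/2 = 0.8258
P₀ = 0.095417
Lq = P₀·a^c·ρ / (c!·(1−ρ)²) = 0.095417·2.72771·0.8258/(2·0.03035)
= 3.54086

Final: 3.54086


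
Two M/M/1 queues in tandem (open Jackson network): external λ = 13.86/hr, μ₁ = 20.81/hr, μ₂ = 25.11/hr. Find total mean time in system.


Each node sees arrival rate λ = 13.86/hr (tandem ⇒ throughput preserved).
W₁ = 1/(μ₁−λ) = 1/(20.81−13.86) = 0.14388 hr
W₂ = 1/(μ₂−λ) = 1/(25.11−13.86) = 0.08889 hr
W_total = W₁ + W₂ = 0.14388 + 0.08889 = 0.23277 hr

Final: 0.23277 hr


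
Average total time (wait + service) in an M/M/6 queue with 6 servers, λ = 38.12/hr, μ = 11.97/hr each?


a = 3.1846; ρ = 0.5308; P₀ = 0.040418
Lq = P₀·a^c·ρ/(c!(1−ρ)²) = 0.14117
Wq = Lq/λ = 0.14117/38.12 = 0.003703 hr
W = Wq + 1/μ = 0.003703 + 0.08354 = 0.08725 hr

Final: 0.08725 hr


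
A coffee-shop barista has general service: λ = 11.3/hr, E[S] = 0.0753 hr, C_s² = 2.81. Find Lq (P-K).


ρ = λ·E[S] = 11.3·0.0753 = 0.8509
Lq = ρ²(1+C_s²)/(2(1−ρ)) = 0.7240·(1+2.81)/(2·0.1491)
= 0.7240·3.8100/0.2982 = 9.24986

Final: 9.24986


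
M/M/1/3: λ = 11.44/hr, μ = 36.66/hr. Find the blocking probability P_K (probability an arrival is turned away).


ρ = λ/μ = 11.44/36.66 = 0.3121
P_K = (1−ρ)ρ^K/(1−ρ^(K+1)) = (0.6879·0.030388)/(1 − 0.009483)
= 0.020905/0.990517 = 0.021105

Final: 0.021105


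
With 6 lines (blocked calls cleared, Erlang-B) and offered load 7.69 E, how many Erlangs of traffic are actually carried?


B(6,7.69) = 0.372493 (Erlang-B)
Carried load = a(1 − B) = 7.69·(1 − 0.372493) = 7.69·0.627507 = 4.8255 E

Final: 4.8255 Erlangs


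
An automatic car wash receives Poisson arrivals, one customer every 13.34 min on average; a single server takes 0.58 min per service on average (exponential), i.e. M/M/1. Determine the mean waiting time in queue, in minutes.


λ = 60/13.34 = 4.4978 /hr
μ = 60/0.58 = 103.4483 /hr
ρ = λ/μ = 4.4978/103.4483 = 0.04348
Wq = ρ/(μ−λ) = 0.04348/(103.4483−4.4978) = 0.0004394 hr
In minutes: 0.0004394·60 = 0.02636 min

Final: 0.02636 min


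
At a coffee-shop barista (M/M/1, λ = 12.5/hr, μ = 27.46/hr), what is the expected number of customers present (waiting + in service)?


ρ = λ/μ = 12.5/27.46 = 0.4552
L = ρ/(1−ρ) = 0.4552/(1 − 0.4552) = 0.4552/0.5448 = 0.8356

Final: 0.8356


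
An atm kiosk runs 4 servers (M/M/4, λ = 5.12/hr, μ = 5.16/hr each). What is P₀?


a = λ/μ = 5.12/5.16 = 0.9922; ρ = a/c = 0.2481
Σ_{k=0}^{3} a^k/k! (terms k=0..3) = 1.00000 + 0.99225 + 0.49228 + 0.16282 = 2.64735
Tail: a^4/(4!(1−ρ)) = 0.96935/(24·0.7519) = 0.05371
P₀ = 1/(2.64735 + 0.05371) = 1/2.70106 = 0.370225

Final: 0.370225


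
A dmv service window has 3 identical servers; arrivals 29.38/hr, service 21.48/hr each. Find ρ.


ρ = λ/(cμ) = 29.38/(3·21.48) = 29.38/64.44 = 0.4559

Final: 0.4559


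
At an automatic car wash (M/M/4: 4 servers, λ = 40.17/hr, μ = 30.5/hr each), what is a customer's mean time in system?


a = 1.3170; ρ = 0.3293; P₀ = 0.266522
Lq = P₀·a^c·ρ/(c!(1−ρ)²) = 0.02445
Wq = Lq/λ = 0.02445/40.17 = 0.0006088 hr
W = Wq + 1/μ = 0.0006088 + 0.03279 = 0.03340 hr

Final: 0.03340 hr


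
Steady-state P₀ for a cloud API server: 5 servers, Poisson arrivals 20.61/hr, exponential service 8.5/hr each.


a = λ/μ = 20.61/8.5 = 2.4247; ρ = a/c = 0.4849
Σ_{k=0}^{4} a^k/k! (terms k=0..4) = 1.00000 + 2.42471 + 2.93960 + 2.37589 + 1.44021 = 10.18040
Tail: a^5/(5!(1−ρ)) = 83.80990/(120·0.5151) = 1.35599
P₀ = 1/(10.18040 + 1.35599) = 1/11.53639 = 0.086682

Final: 0.086682


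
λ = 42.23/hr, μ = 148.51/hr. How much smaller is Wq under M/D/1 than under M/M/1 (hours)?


ρ = 42.23/148.51 = 0.2844
Wq(M/M/1) = ρ/(μ−λ) = 0.2844/106.28 = 0.002676 hr
Wq(M/D/1) = ρ/(2(μ−λ)) = 0.001338 hr
Savings = 0.002676 − 0.001338 = 0.001338 hr

Final: 0.001338 hr


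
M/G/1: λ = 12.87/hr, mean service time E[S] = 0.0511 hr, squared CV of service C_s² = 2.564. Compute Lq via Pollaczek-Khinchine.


ρ = λ·E[S] = 12.87·0.0511 = 0.6577
Lq = ρ²(1+C_s²)/(2(1−ρ)) = 0.4325·(1+2.564)/(2·0.3423)
= 0.4325·3.5640/0.6847 = 2.25136

Final: 2.25136


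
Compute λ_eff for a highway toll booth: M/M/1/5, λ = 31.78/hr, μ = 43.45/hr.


ρ = 0.7314; P_K = (1−ρ)ρ^5/(1−ρ^6) = 0.066385
λ_eff = λ(1 − P_K) = 31.78·(1 − 0.066385) = 31.78·0.933615 = 29.6703 /hr

Final: 29.6703 /hr


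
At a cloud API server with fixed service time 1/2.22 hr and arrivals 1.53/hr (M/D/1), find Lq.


ρ = 1.53/2.22 = 0.6892
M/D/1: Lq = ρ²/(2(1−ρ)) = 0.4750/(2·0.3108) = 0.76410

Final: 0.76410


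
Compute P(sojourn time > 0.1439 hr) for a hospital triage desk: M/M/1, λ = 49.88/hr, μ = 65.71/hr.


W ~ Exponential(μ−λ) for M/M/1.
μ − λ = 65.71 − 49.88 = 15.8300
P(W > t) = e^{−(μ−λ)t} = e^{−2.2779} = 0.102495

Final: 0.102495


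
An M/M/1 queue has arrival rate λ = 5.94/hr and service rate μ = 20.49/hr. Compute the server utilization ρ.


ρ = λ/μ = 5.94/20.49 = 0.2899

Final: 0.2899


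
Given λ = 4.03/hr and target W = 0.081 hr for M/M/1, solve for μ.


W = 1/(μ−λ) ⇒ μ − λ = 1/W = 1/0.081 = 12.3457
μ = λ + 1/W = 4.03 + 12.3457 = 16.3757 per hr

Final: 16.3757 /hr


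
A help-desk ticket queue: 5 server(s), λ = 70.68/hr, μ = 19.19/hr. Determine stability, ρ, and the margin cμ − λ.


Total capacity cμ = 5·19.19 = 95.95/hr
ρ = λ/(cμ) = 70.68/95.95 = 0.7366
Stable ⇔ ρ < 1: YES
Spare capacity = cμ − λ = 95.95 − 70.68 = 25.27/hr

Final: ρ = 0.7366; stable; margin = 25.27/hr


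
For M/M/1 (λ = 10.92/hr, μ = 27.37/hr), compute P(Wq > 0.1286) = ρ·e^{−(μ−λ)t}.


ρ = 10.92/27.37 = 0.3990
P(Wq > t) = ρ·e^{−(μ−λ)t} = 0.3990·e^{−2.1155}
= 0.3990·0.120577 = 0.048107

Final: 0.048107


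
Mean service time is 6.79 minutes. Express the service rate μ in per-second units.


μ = 1/(service time) in consistent units.
1 second = 0.0166667 min, so μ = 0.0166667/6.79 = 0.002455 per second

Final: 0.002455 /sec


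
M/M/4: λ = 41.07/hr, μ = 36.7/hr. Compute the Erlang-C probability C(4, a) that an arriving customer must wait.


a = λ/μ = 1.1191; ρ = a/4 = 0.2798
P₀ = 0.325782 (from M/M/c formula)
C(c,a) = [a^c/(c!(1−ρ))]·P₀ = [1.56832/(24·0.7202)]·0.325782
= 0.09073·0.325782 = 0.029558

Final: 0.029558


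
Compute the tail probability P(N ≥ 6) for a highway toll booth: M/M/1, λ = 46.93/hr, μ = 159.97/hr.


ρ = 46.93/159.97 = 0.2934
P(N ≥ n) = ρ^n = 0.2934^6 = 0.0006375

Final: 0.0006375


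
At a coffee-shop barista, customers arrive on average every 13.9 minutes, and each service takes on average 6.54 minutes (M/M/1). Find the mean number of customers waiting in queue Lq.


λ = 60/13.9 = 4.3165 /hr
μ = 60/6.54 = 9.1743 /hr
ρ = λ/μ = 4.3165/9.1743 = 0.4705
Lq = ρ²/(1−ρ) = 0.2214/0.5295 = 0.4181

Final: 0.4181


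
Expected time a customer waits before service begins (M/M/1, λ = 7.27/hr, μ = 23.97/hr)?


ρ = 7.27/23.97 = 0.3033
Wq = ρ/(μ−λ) = 0.3033/(23.97 − 7.27) = 0.3033/16.70 = 0.01816 hr

Final: 0.01816 hr


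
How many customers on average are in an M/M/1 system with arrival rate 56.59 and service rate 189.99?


ρ = λ/μ = 56.59/189.99 = 0.2979
L = ρ/(1−ρ) = 0.2979/(1 − 0.2979) = 0.2979/0.7021 = 0.4242

Final: 0.4242


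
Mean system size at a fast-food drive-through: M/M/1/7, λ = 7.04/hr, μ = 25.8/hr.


ρ = 7.04/25.8 = 0.2729
L = ρ[1 − (K+1)ρ^K + Kρ^(K+1)] / [(1−ρ)(1−ρ^(K+1))]
Numerator: 0.2729·(1 − 8·0.0001126 + 7·0.00003073) = 0.272681
Denominator: (0.7271)·(0.999969) = 0.727109
L = 0.272681/0.727109 = 0.3750

Final: 0.3750


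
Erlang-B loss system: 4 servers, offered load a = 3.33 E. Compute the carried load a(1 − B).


B(4,3.33) = 0.242219 (Erlang-B)
Carried load = a(1 − B) = 3.33·(1 − 0.242219) = 3.33·0.757781 = 2.5234 E

Final: 2.5234 Erlangs


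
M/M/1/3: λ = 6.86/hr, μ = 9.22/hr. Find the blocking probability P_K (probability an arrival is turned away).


ρ = λ/μ = 6.86/9.22 = 0.7440
P_K = (1−ρ)ρ^K/(1−ρ^(K+1)) = (0.2560·0.411888)/(1 − 0.306459)
= 0.105429/0.693541 = 0.152016

Final: 0.152016


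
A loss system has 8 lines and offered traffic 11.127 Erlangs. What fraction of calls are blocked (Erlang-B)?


B(c,a) = (a^c/c!) / Σ_{k=0}^{c} a^k/k!
a^8/8! = 5827.793852
Σ terms (k=0..8): 1.00000 + 11.12700 + 61.90506 + 229.60588 + 638.70617 + 1421.37671 + 2635.94310 + 4190.01984 + 5827.79385 = 15017.477625
B = 5827.793852/15017.477625 = 0.388067

Final: 0.388067


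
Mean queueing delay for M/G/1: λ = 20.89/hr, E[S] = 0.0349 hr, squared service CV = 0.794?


ρ = λ·E[S] = 20.89·0.0349 = 0.7291
E[S²] = E[S]²(1+C_s²) = 0.0349²·(1+0.794) = 0.002185
Wq = λ·E[S²]/(2(1−ρ)) = 20.89·0.002185/(2·0.2709) = 0.08424 hr

Final: 0.08424 hr


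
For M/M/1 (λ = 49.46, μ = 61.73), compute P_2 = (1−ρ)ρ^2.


ρ = 49.46/61.73 = 0.8012
P_n = (1−ρ)·ρ^n = (1 − 0.8012)·0.8012^2 = 0.1988·0.641971 = 0.127604

Final: 0.127604


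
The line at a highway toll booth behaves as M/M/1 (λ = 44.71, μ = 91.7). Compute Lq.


ρ = 44.71/91.7 = 0.4876
Lq = ρ²/(1−ρ) = 0.2377/0.5124 = 0.4639

Final: 0.4639


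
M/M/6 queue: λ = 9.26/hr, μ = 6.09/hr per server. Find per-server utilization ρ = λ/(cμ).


ρ = λ/(cμ) = 9.26/(6·6.09) = 9.26/36.54 = 0.2534

Final: 0.2534


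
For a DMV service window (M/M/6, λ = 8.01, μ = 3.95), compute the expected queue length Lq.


a = λ/μ = 2.0278; ρ = a/6 = 0.3380
P₀ = 0.131407
Lq = P₀·a^c·ρ / (c!·(1−ρ)²) = 0.131407·69.53645·0.3380/(720·0.43828)
= 0.009787

Final: 0.009787


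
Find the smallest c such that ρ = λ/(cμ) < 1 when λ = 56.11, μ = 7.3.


Stability requires cμ > λ ⇔ c > λ/μ.
λ/μ = 56.11/7.3 = 7.6863
Minimum integer c = ⌊7.6863⌋ + 1 = 8
Check: 8·7.3 = 58.40 > 56.11, while 7·7.3 = 51.10 ≤ 56.11

Final: 8 servers


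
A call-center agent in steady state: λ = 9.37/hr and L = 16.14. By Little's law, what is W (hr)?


W = L/λ = 16.14/9.37 = 1.7225 hr

Final: 1.7225 hr


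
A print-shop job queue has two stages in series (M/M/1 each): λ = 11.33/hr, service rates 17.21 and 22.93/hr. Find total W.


Each node sees arrival rate λ = 11.33/hr (tandem ⇒ throughput preserved).
W₁ = 1/(μ₁−λ) = 1/(17.21−11.33) = 0.17007 hr
W₂ = 1/(μ₂−λ) = 1/(22.93−11.33) = 0.08621 hr
W_total = W₁ + W₂ = 0.17007 + 0.08621 = 0.25627 hr

Final: 0.25627 hr


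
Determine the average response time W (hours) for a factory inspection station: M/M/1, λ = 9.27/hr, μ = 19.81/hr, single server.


W = 1/(μ−λ) = 1/(19.81 − 9.27) = 1/10.54 = 0.09488 hr

Final: 0.09488 hr


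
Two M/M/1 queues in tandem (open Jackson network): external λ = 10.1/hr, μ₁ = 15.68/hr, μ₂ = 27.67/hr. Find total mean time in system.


Each node sees arrival rate λ = 10.1/hr (tandem ⇒ throughput preserved).
W₁ = 1/(μ₁−λ) = 1/(15.68−10.1) = 0.17921 hr
W₂ = 1/(μ₂−λ) = 1/(27.67−10.1) = 0.05692 hr
W_total = W₁ + W₂ = 0.17921 + 0.05692 = 0.23613 hr

Final: 0.23613 hr


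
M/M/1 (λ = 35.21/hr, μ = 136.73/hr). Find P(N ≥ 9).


ρ = 35.21/136.73 = 0.2575
P(N ≥ n) = ρ^n = 0.2575^9 = 0.000004980

Final: 0.000004980


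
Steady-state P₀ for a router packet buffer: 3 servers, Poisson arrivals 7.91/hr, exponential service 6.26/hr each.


a = λ/μ = 7.91/6.26 = 1.2636; ρ = a/c = 0.4212
Σ_{k=0}^{2} a^k/k! (terms k=0..2) = 1.00000 + 1.26358 + 0.79832 = 3.06189
Tail: a^3/(3!(1−ρ)) = 2.01747/(6·0.5788) = 0.58093
P₀ = 1/(3.06189 + 0.58093) = 1/3.64282 = 0.274513

Final: 0.274513


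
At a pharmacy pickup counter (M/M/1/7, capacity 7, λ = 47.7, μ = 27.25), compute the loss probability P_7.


ρ = λ/μ = 47.7/27.25 = 1.7505
P_K = (1−ρ)ρ^K/(1−ρ^(K+1)) = (-0.7505·50.357378)/(1 − 88.148511)
= -37.791133/-87.148511 = 0.433641

Final: 0.433641


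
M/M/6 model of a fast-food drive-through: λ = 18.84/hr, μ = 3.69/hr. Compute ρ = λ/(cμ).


ρ = λ/(cμ) = 18.84/(6·3.69) = 18.84/22.14 = 0.8509

Final: 0.8509


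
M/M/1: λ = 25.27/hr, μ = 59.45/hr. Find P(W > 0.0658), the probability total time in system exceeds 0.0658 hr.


W ~ Exponential(μ−λ) for M/M/1.
μ − λ = 59.45 − 25.27 = 34.1800
P(W > t) = e^{−(μ−λ)t} = e^{−2.2490} = 0.105500

Final: 0.105500


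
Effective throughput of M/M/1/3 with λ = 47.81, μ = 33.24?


ρ = 1.4383; P_K = (1−ρ)ρ^3/(1−ρ^4) = 0.397663
λ_eff = λ(1 − P_K) = 47.81·(1 − 0.397663) = 47.81·0.602337 = 28.7978 /hr

Final: 28.7978 /hr


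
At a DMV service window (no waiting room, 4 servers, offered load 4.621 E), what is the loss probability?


B(c,a) = (a^c/c!) / Σ_{k=0}^{c} a^k/k!
a^4/4! = 18.999083
Σ terms (k=0..4): 1.00000 + 4.62100 + 10.67682 + 16.44586 + 18.99908 = 51.742766
B = 18.999083/51.742766 = 0.367183

Final: 0.367183


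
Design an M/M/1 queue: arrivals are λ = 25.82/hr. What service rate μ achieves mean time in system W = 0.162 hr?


W = 1/(μ−λ) ⇒ μ − λ = 1/W = 1/0.162 = 6.1728
μ = λ + 1/W = 25.82 + 6.1728 = 31.9928 per hr

Final: 31.9928 /hr


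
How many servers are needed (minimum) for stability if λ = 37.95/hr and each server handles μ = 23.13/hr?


Stability requires cμ > λ ⇔ c > λ/μ.
λ/μ = 37.95/23.13 = 1.6407
Minimum integer c = ⌊1.6407⌋ + 1 = 2
Check: 2·23.13 = 46.26 > 37.95, while 1·23.13 = 23.13 ≤ 37.95

Final: 2 servers


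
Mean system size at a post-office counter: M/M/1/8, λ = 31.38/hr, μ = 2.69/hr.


ρ = 31.38/2.69 = 11.6654
L = ρ[1 − (K+1)ρ^K + Kρ^(K+1)] / [(1−ρ)(1−ρ^(K+1))]
Numerator: 11.6654·(1 − 9·342929837.745809 + 8·4000423162.997576) = 337329362860.267700
Denominator: (-10.6654)·(-4000423161.997576) = 42666223240.784561
L = 337329362860.267700/42666223240.784561 = 7.9062

Final: 7.9062


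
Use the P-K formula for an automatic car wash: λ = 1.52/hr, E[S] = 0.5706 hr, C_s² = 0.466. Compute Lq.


ρ = λ·E[S] = 1.52·0.5706 = 0.8673
Lq = ρ²(1+C_s²)/(2(1−ρ)) = 0.7522·(1+0.466)/(2·0.1327)
= 0.7522·1.4660/0.2654 = 4.15550

Final: 4.15550


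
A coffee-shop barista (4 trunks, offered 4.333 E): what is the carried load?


B(4,4.333) = 0.341833 (Erlang-B)
Carried load = a(1 − B) = 4.333·(1 − 0.341833) = 4.333·0.658167 = 2.8518 E

Final: 2.8518 Erlangs


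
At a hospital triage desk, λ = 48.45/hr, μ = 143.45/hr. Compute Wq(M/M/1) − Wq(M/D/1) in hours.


ρ = 48.45/143.45 = 0.3377
Wq(M/M/1) = ρ/(μ−λ) = 0.3377/95.00 = 0.003555 hr
Wq(M/D/1) = ρ/(2(μ−λ)) = 0.001778 hr
Savings = 0.003555 − 0.001778 = 0.001778 hr

Final: 0.001778 hr


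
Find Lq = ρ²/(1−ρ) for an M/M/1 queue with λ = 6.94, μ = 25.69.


ρ = 6.94/25.69 = 0.2701
Lq = ρ²/(1−ρ) = 0.07298/0.7299 = 0.09999

Final: 0.09999


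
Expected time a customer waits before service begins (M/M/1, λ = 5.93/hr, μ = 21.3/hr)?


ρ = 5.93/21.3 = 0.2784
Wq = ρ/(μ−λ) = 0.2784/(21.3 − 5.93) = 0.2784/15.37 = 0.01811 hr

Final: 0.01811 hr


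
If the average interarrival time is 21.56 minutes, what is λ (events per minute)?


λ = 1/(interarrival time) in consistent units.
1 minute = 1 min, so λ = 1/21.56 = 0.04638 per minute

Final: 0.04638 /min


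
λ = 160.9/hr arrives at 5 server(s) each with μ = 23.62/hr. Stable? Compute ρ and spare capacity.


Total capacity cμ = 5·23.62 = 118.10/hr
ρ = λ/(cμ) = 160.9/118.10 = 1.3624
Stable ⇔ ρ < 1: NO
Spare capacity = cμ − λ = 118.10 − 160.9 = -42.80/hr

Final: ρ = 1.3624; unstable; margin = -42.80/hr


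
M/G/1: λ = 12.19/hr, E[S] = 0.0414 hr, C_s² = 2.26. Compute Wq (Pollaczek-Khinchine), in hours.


ρ = λ·E[S] = 12.19·0.0414 = 0.5047
E[S²] = E[S]²(1+C_s²) = 0.0414²·(1+2.26) = 0.005588
Wq = λ·E[S²]/(2(1−ρ)) = 12.19·0.005588/(2·0.4953) = 0.06875 hr

Final: 0.06875 hr


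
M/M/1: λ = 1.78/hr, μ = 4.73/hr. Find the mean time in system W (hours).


W = 1/(μ−λ) = 1/(4.73 − 1.78) = 1/2.95 = 0.3390 hr

Final: 0.3390 hr


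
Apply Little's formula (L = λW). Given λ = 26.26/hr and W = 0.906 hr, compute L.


L = λW = 26.26·0.906 = 23.7916

Final: 23.7916


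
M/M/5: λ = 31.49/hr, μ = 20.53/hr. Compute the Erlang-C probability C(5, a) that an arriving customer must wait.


a = λ/μ = 1.5339; ρ = a/5 = 0.3068
P₀ = 0.215315 (from M/M/c formula)
C(c,a) = [a^c/(c!(1−ρ))]·P₀ = [8.49021/(120·0.6932)]·0.215315
= 0.10206·0.215315 = 0.021975

Final: 0.021975


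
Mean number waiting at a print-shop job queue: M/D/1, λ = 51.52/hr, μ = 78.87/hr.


ρ = 51.52/78.87 = 0.6532
M/D/1: Lq = ρ²/(2(1−ρ)) = 0.4267/(2·0.3468) = 0.61525

Final: 0.61525


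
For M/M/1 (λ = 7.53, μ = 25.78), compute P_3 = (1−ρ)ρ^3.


ρ = 7.53/25.78 = 0.2921
P_n = (1−ρ)·ρ^n = (1 − 0.2921)·0.2921^3 = 0.7079·0.024919 = 0.017641

Final: 0.017641


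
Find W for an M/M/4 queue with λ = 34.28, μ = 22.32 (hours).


a = 1.5358; ρ = 0.3840; P₀ = 0.212976
Lq = P₀·a^c·ρ/(c!(1−ρ)²) = 0.04995
Wq = Lq/λ = 0.04995/34.28 = 0.001457 hr
W = Wq + 1/μ = 0.001457 + 0.04480 = 0.04626 hr

Final: 0.04626 hr


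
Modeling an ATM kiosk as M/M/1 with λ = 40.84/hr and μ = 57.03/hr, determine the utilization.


ρ = λ/μ = 40.84/57.03 = 0.7161

Final: 0.7161


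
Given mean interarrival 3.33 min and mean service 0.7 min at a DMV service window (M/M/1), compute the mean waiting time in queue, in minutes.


λ = 60/3.33 = 18.0180 /hr
μ = 60/0.7 = 85.7143 /hr
ρ = λ/μ = 18.0180/85.7143 = 0.2102
Wq = ρ/(μ−λ) = 0.2102/(85.7143−18.0180) = 0.003105 hr
In minutes: 0.003105·60 = 0.1863 min

Final: 0.1863 min


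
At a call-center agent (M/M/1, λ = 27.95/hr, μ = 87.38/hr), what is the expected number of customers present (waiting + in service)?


ρ = λ/μ = 27.95/87.38 = 0.3199
L = ρ/(1−ρ) = 0.3199/(1 − 0.3199) = 0.3199/0.6801 = 0.4703

Final: 0.4703


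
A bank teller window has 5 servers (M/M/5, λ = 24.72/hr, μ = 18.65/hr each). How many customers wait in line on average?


a = λ/μ = 1.3255; ρ = a/5 = 0.2651
P₀ = 0.265462
Lq = P₀·a^c·ρ / (c!·(1−ρ)²) = 0.265462·4.09118·0.2651/(120·0.54009)
= 0.004442

Final: 0.004442


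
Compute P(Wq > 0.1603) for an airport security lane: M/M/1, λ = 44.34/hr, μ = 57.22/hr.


ρ = 44.34/57.22 = 0.7749
P(Wq > t) = ρ·e^{−(μ−λ)t} = 0.7749·e^{−2.0647}
= 0.7749·0.126861 = 0.098305

Final: 0.098305


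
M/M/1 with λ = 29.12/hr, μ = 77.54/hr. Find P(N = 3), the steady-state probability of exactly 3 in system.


ρ = 29.12/77.54 = 0.3755
P_n = (1−ρ)·ρ^n = (1 − 0.3755)·0.3755^3 = 0.6245·0.052966 = 0.033075

Final: 0.033075


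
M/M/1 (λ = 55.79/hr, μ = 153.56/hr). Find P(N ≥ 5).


ρ = 55.79/153.56 = 0.3633
P(N ≥ n) = ρ^n = 0.3633^5 = 0.006330

Final: 0.006330


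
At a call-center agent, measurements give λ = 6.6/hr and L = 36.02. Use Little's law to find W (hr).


W = L/λ = 36.02/6.6 = 5.4576 hr

Final: 5.4576 hr


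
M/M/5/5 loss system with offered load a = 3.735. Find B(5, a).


B(c,a) = (a^c/c!) / Σ_{k=0}^{c} a^k/k!
a^5/5! = 6.057198
Σ terms (k=0..5): 1.00000 + 3.73500 + 6.97511 + 8.68402 + 8.10870 + 6.05720 = 34.560025
B = 6.057198/34.560025 = 0.175266

Final: 0.175266


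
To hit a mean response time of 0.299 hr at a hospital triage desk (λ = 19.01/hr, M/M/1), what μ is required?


W = 1/(μ−λ) ⇒ μ − λ = 1/W = 1/0.299 = 3.3445
μ = λ + 1/W = 19.01 + 3.3445 = 22.3545 per hr

Final: 22.3545 /hr


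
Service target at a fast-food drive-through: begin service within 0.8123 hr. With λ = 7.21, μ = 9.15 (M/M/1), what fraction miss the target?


ρ = 7.21/9.15 = 0.7880
P(Wq > t) = ρ·e^{−(μ−λ)t} = 0.7880·e^{−1.5759}
= 0.7880·0.206829 = 0.162977

Final: 0.162977
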